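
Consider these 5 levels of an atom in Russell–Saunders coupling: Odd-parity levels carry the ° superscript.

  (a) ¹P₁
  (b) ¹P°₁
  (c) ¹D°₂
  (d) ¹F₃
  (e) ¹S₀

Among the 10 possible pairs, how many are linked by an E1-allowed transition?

4

(a)–(b): allowed.
(a)–(c): allowed.
(a)–(d): forbidden (parity, ΔL, ΔJ).
(a)–(e): forbidden (parity).
(b)–(c): forbidden (parity).
(b)–(d): forbidden (ΔL, ΔJ).
(b)–(e): allowed.
(c)–(d): allowed.
(c)–(e): forbidden (ΔL, ΔJ).
(d)–(e): forbidden (parity, ΔL, ΔJ).
Allowed pairs: 4 of 10.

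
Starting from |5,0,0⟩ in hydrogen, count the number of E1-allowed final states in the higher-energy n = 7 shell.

3

E1 requires Δl = ±1, so l_f ∈ {-1, 1}; with 0 ≤ l_f ≤ n_f−1 = 6, the allowed l_f values are {1}.
For l_f = 1: m_f ∈ {m_i−1, m_i, m_i+1} ∩ [−1, 1] = {-1, 0, 1} → 3 states.
Total: 3.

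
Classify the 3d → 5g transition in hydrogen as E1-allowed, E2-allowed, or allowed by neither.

Δl = 4 − 2 = +2; l_i + l_f = 6.
E1 (Δl = ±1): not satisfied.
E2 (Δl = 0,±2, l_i+l_f ≥ 2): satisfied.

E2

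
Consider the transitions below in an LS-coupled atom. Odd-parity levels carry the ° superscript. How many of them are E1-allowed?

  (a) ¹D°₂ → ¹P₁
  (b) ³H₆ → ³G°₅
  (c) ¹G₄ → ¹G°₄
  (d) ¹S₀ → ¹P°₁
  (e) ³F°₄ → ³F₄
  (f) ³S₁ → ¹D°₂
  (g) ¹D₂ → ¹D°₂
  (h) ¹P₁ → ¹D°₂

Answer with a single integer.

(a) allowed
(b) allowed
(c) allowed
(d) allowed
(e) allowed
(f) forbidden (ΔS, ΔL fail)
(g) allowed
(h) allowed
Total allowed: 7 of 8.

7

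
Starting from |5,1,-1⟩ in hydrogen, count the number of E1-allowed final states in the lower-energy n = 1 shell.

1

E1 requires Δl = ±1, so l_f ∈ {0, 2}; with 0 ≤ l_f ≤ n_f−1 = 0, the allowed l_f values are {0}.
For l_f = 0: m_f ∈ {m_i−1, m_i, m_i+1} ∩ [−0, 0] = {0} → 1 state.
Total: 1.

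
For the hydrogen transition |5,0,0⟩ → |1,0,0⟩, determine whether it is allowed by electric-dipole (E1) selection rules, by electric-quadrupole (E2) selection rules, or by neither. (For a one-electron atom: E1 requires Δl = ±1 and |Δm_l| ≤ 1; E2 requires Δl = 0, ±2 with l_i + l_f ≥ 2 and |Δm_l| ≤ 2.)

Δl = 0 − 0 = +0; l_i + l_f = 0.
Δm_l = +0.
E1 (Δl = ±1, |Δm_l| ≤ 1): not satisfied.
E2 (Δl = 0,±2, l_i+l_f ≥ 2, |Δm_l| ≤ 2): not satisfied.

neither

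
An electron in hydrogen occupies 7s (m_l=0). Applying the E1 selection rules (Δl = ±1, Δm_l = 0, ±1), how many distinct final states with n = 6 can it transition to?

3

E1 requires Δl = ±1, so l_f ∈ {-1, 1}; with 0 ≤ l_f ≤ n_f−1 = 5, the allowed l_f values are {1}.
For l_f = 1: m_f ∈ {m_i−1, m_i, m_i+1} ∩ [−1, 1] = {-1, 0, 1} → 3 states.
Total: 3.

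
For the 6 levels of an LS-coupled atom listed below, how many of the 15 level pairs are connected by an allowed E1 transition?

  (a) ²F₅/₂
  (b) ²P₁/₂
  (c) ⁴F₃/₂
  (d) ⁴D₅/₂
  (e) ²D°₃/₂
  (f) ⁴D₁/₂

(a)–(b): forbidden (parity, ΔL, ΔJ).
(a)–(c): forbidden (parity, ΔS).
(a)–(d): forbidden (parity, ΔS).
(a)–(e): allowed.
(a)–(f): forbidden (parity, ΔS, ΔJ).
(b)–(c): forbidden (parity, ΔS, ΔL).
(b)–(d): forbidden (parity, ΔS, ΔJ).
(b)–(e): allowed.
(b)–(f): forbidden (parity, ΔS).
(c)–(d): forbidden (parity).
(c)–(e): forbidden (ΔS).
(c)–(f): forbidden (parity).
(d)–(e): forbidden (ΔS).
(d)–(f): forbidden (parity, ΔJ).
(e)–(f): forbidden (ΔS).
Allowed pairs: 2 of 15.

2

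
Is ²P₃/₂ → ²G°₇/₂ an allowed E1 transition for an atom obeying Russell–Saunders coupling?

Reading off the term symbols: S 1/2→1/2, L 1→4, J 3/2→7/2, parity even→odd.
Parity must change: even → odd — passes.
ΔS = 0: S: 1/2 → 1/2 — passes.
ΔL = 0, ±1 (not L=0↔0): L: 1 → 4, ΔL = +3 — fails.
ΔJ = 0, ±1 (not J=0↔0): J: 3/2 → 7/2, ΔJ = +2 — fails.
Rule(s) violated: ΔL, ΔJ.

forbidden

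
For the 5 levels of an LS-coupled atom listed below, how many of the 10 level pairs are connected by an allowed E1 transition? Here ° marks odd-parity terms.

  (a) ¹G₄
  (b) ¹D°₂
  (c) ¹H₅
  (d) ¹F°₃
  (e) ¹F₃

(a)–(b): forbidden (ΔL, ΔJ).
(a)–(c): forbidden (parity).
(a)–(d): allowed.
(a)–(e): forbidden (parity).
(b)–(c): forbidden (ΔL, ΔJ).
(b)–(d): forbidden (parity).
(b)–(e): allowed.
(c)–(d): forbidden (ΔL, ΔJ).
(c)–(e): forbidden (parity, ΔL, ΔJ).
(d)–(e): allowed.
Allowed pairs: 3 of 10.

3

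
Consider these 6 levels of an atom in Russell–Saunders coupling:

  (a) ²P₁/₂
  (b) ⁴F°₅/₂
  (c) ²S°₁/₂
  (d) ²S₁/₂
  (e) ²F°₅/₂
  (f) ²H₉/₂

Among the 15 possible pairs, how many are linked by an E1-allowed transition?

(a)–(b): forbidden (ΔS, ΔL, ΔJ).
(a)–(c): allowed.
(a)–(d): forbidden (parity).
(a)–(e): forbidden (ΔL, ΔJ).
(a)–(f): forbidden (parity, ΔL, ΔJ).
(b)–(c): forbidden (parity, ΔS, ΔL, ΔJ).
(b)–(d): forbidden (ΔS, ΔL, ΔJ).
(b)–(e): forbidden (parity, ΔS).
(b)–(f): forbidden (ΔS, ΔL, ΔJ).
(c)–(d): forbidden (ΔL).
(c)–(e): forbidden (parity, ΔL, ΔJ).
(c)–(f): forbidden (ΔL, ΔJ).
(d)–(e): forbidden (ΔL, ΔJ).
(d)–(f): forbidden (parity, ΔL, ΔJ).
(e)–(f): forbidden (ΔL, ΔJ).
Allowed pairs: 1 of 15.

1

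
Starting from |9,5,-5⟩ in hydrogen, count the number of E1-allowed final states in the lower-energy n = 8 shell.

4

E1 requires Δl = ±1, so l_f ∈ {4, 6}; with 0 ≤ l_f ≤ n_f−1 = 7, the allowed l_f values are {4, 6}.
For l_f = 4: m_f ∈ {m_i−1, m_i, m_i+1} ∩ [−4, 4] = {-4} → 1 state.
For l_f = 6: m_f ∈ {m_i−1, m_i, m_i+1} ∩ [−6, 6] = {-6, -5, -4} → 3 states.
Total: 4.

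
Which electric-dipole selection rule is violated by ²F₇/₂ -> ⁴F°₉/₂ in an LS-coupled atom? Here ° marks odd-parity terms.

the ΔS = 0 rule

Reading off the term symbols: S 1/2→3/2, L 3→3, J 7/2→9/2, parity even→odd.
ΔS = 0: S: 1/2 → 3/2 — ✗.
ΔL = 0, ±1 (not L=0↔0): L: 3 → 3, ΔL = +0 — ✓.
Parity must change: even → odd — ✓.
ΔJ = 0, ±1 (not J=0↔0): J: 7/2 → 9/2, ΔJ = +1 — ✓.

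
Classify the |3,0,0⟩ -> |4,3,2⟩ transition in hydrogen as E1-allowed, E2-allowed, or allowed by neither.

Δl = 3 − 0 = +3; l_i + l_f = 3.
Δm_l = +2.
E1 (Δl = ±1, |Δm_l| ≤ 1): not satisfied.
E2 (Δl = 0,±2, l_i+l_f ≥ 2, |Δm_l| ≤ 2): not satisfied.

neither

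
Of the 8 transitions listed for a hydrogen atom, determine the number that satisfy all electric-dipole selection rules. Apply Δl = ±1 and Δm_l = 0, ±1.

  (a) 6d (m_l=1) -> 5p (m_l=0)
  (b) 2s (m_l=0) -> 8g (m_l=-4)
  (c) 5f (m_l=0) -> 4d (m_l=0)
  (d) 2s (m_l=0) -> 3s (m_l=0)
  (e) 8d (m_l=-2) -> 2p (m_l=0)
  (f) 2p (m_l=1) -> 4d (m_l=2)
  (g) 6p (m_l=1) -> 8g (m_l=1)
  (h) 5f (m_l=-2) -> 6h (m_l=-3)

(a) allowed
(b) forbidden — Δl = +4 (E1 requires Δl = ±1); Δm_l = -4 (E1 requires Δm_l = 0, ±1)
(c) allowed
(d) forbidden — Δl = +0 (E1 requires Δl = ±1)
(e) forbidden — Δm_l = +2 (E1 requires Δm_l = 0, ±1)
(f) allowed
(g) forbidden — Δl = +3 (E1 requires Δl = ±1)
(h) forbidden — Δl = +2 (E1 requires Δl = ±1)
Total allowed: 3 of 8.

3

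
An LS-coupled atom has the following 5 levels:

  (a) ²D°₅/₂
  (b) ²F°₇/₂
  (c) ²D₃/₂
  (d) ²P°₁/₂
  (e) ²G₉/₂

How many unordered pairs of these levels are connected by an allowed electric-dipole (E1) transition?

(a)–(b): forbidden (parity).
(a)–(c): allowed.
(a)–(d): forbidden (parity, ΔJ).
(a)–(e): forbidden (ΔL, ΔJ).
(b)–(c): forbidden (ΔJ).
(b)–(d): forbidden (parity, ΔL, ΔJ).
(b)–(e): allowed.
(c)–(d): allowed.
(c)–(e): forbidden (parity, ΔL, ΔJ).
(d)–(e): forbidden (ΔL, ΔJ).
Allowed pairs: 3 of 10.

3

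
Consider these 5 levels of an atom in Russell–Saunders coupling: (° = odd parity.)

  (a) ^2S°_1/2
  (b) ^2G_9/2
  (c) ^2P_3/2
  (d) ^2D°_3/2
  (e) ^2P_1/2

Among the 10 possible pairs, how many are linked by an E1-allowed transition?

(a)–(b): forbidden (ΔL, ΔJ).
(a)–(c): allowed.
(a)–(d): forbidden (parity, ΔL).
(a)–(e): allowed.
(b)–(c): forbidden (parity, ΔL, ΔJ).
(b)–(d): forbidden (ΔL, ΔJ).
(b)–(e): forbidden (parity, ΔL, ΔJ).
(c)–(d): allowed.
(c)–(e): forbidden (parity).
(d)–(e): allowed.
Allowed pairs: 4 of 10.

4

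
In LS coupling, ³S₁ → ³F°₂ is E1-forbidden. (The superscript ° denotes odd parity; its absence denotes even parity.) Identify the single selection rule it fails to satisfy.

Initial level: S=1, L=0, J=1, parity even. Final level: S=1, L=3, J=2, parity odd.
ΔL = 0, ±1 (not L=0↔0): L: 0 → 3, ΔL = +3 — fails.
Parity must change: even → odd — ok.
ΔS = 0: S: 1 → 1 — ok.
ΔJ = 0, ±1 (not J=0↔0): J: 1 → 2, ΔJ = +1 — ok.

the ΔL = 0, ±1 rule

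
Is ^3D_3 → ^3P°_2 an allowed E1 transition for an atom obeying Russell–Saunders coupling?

Reading off the term symbols: S 1→1, L 2→1, J 3→2, parity even→odd.
ΔJ = 0, ±1 (not J=0↔0): J: 3 → 2, ΔJ = -1 — ok.
Parity must change: even → odd — ok.
ΔL = 0, ±1 (not L=0↔0): L: 2 → 1, ΔL = -1 — ok.
ΔS = 0: S: 1 → 1 — ok.
All four E1 rules are satisfied.

allowed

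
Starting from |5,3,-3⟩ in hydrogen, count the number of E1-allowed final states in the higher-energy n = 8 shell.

4

E1 requires Δl = ±1, so l_f ∈ {2, 4}; with 0 ≤ l_f ≤ n_f−1 = 7, the allowed l_f values are {2, 4}.
For l_f = 2: m_f ∈ {m_i−1, m_i, m_i+1} ∩ [−2, 2] = {-2} → 1 state.
For l_f = 4: m_f ∈ {m_i−1, m_i, m_i+1} ∩ [−4, 4] = {-4, -3, -2} → 3 states.
Total: 4.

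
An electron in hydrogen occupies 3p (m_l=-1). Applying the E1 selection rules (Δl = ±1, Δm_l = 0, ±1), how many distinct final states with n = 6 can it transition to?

4

E1 requires Δl = ±1, so l_f ∈ {0, 2}; with 0 ≤ l_f ≤ n_f−1 = 5, the allowed l_f values are {0, 2}.
For l_f = 0: m_f ∈ {m_i−1, m_i, m_i+1} ∩ [−0, 0] = {0} → 1 state.
For l_f = 2: m_f ∈ {m_i−1, m_i, m_i+1} ∩ [−2, 2] = {-2, -1, 0} → 3 states.
Total: 4.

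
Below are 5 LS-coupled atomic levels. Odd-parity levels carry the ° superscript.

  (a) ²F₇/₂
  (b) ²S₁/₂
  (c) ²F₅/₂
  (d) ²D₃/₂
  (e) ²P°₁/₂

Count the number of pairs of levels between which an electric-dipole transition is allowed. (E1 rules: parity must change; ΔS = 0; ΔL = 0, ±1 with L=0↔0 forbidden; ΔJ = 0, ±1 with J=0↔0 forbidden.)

2

(a)–(b): forbidden (parity, ΔL, ΔJ).
(a)–(c): forbidden (parity).
(a)–(d): forbidden (parity, ΔJ).
(a)–(e): forbidden (ΔL, ΔJ).
(b)–(c): forbidden (parity, ΔL, ΔJ).
(b)–(d): forbidden (parity, ΔL).
(b)–(e): allowed.
(c)–(d): forbidden (parity).
(c)–(e): forbidden (ΔL, ΔJ).
(d)–(e): allowed.
Allowed pairs: 2 of 10.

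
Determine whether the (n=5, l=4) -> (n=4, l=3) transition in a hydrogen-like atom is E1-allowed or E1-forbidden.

allowed

Δl = 3 − 4 = -1; the E1 rule Δl = ±1 is satisfied.
All E1 selection rules are satisfied.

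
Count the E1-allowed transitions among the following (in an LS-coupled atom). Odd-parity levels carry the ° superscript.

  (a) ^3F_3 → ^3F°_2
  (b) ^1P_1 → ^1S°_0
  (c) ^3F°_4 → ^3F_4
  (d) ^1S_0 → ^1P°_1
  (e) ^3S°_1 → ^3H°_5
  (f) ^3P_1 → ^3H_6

4

(a) allowed
(b) allowed
(c) allowed
(d) allowed
(e) forbidden (parity, ΔL, ΔJ fail)
(f) forbidden (parity, ΔL, ΔJ fail)
Total allowed: 4 of 6.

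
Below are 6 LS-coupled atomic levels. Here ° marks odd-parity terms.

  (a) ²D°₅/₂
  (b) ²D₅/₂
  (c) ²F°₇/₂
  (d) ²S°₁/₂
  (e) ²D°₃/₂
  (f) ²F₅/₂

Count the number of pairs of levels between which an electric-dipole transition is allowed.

(a)–(b): allowed.
(a)–(c): forbidden (parity).
(a)–(d): forbidden (parity, ΔL, ΔJ).
(a)–(e): forbidden (parity).
(a)–(f): allowed.
(b)–(c): allowed.
(b)–(d): forbidden (ΔL, ΔJ).
(b)–(e): allowed.
(b)–(f): forbidden (parity).
(c)–(d): forbidden (parity, ΔL, ΔJ).
(c)–(e): forbidden (parity, ΔJ).
(c)–(f): allowed.
(d)–(e): forbidden (parity, ΔL).
(d)–(f): forbidden (ΔL, ΔJ).
(e)–(f): allowed.
Allowed pairs: 6 of 15.

6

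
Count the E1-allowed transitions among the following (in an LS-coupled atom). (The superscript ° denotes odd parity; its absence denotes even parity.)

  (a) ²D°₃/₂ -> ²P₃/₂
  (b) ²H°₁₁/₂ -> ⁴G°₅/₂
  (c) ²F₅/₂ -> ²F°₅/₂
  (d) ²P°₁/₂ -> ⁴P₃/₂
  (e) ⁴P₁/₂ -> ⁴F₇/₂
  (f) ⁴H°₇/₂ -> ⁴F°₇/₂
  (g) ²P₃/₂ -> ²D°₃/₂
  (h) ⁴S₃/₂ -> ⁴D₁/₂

3

(a) allowed
(b) forbidden (parity, ΔS, ΔJ fail)
(c) allowed
(d) forbidden (ΔS fails)
(e) forbidden (parity, ΔL, ΔJ fail)
(f) forbidden (parity, ΔL fail)
(g) allowed
(h) forbidden (parity, ΔL fail)
Total allowed: 3 of 8.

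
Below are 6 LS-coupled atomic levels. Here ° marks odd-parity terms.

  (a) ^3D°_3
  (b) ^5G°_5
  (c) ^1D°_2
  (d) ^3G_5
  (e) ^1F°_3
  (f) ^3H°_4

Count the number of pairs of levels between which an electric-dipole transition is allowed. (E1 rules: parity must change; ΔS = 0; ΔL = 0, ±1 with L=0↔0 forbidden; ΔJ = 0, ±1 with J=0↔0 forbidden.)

(a)–(b): forbidden (parity, ΔS, ΔL, ΔJ).
(a)–(c): forbidden (parity, ΔS).
(a)–(d): forbidden (ΔL, ΔJ).
(a)–(e): forbidden (parity, ΔS).
(a)–(f): forbidden (parity, ΔL).
(b)–(c): forbidden (parity, ΔS, ΔL, ΔJ).
(b)–(d): forbidden (ΔS).
(b)–(e): forbidden (parity, ΔS, ΔJ).
(b)–(f): forbidden (parity, ΔS).
(c)–(d): forbidden (ΔS, ΔL, ΔJ).
(c)–(e): forbidden (parity).
(c)–(f): forbidden (parity, ΔS, ΔL, ΔJ).
(d)–(e): forbidden (ΔS, ΔJ).
(d)–(f): allowed.
(e)–(f): forbidden (parity, ΔS, ΔL).
Allowed pairs: 1 of 15.

1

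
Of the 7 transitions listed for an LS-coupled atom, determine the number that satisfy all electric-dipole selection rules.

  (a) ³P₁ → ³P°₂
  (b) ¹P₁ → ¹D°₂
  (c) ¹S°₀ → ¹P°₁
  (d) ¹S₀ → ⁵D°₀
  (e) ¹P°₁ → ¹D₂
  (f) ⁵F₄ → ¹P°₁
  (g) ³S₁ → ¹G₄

3

(a) allowed
(b) allowed
(c) forbidden (parity fails)
(d) forbidden (ΔS, ΔL, ΔJ fail)
(e) allowed
(f) forbidden (ΔS, ΔL, ΔJ fail)
(g) forbidden (parity, ΔS, ΔL, ΔJ fail)
Total allowed: 3 of 7.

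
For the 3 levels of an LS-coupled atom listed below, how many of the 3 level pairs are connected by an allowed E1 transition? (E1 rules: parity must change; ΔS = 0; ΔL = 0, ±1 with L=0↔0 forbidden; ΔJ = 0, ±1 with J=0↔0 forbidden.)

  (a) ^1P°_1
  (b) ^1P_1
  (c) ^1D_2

2

(a)–(b): allowed.
(a)–(c): allowed.
(b)–(c): forbidden (parity).
Allowed pairs: 2 of 3.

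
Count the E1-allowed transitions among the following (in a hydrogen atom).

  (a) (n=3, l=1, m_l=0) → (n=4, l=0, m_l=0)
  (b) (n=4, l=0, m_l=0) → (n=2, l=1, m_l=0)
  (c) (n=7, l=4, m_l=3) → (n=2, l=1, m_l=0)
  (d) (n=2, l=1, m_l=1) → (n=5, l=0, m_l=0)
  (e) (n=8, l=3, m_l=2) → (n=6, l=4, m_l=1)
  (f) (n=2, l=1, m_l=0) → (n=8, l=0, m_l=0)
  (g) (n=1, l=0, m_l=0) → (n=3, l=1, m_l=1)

6

(a) allowed
(b) allowed
(c) forbidden — Δl = -3 (E1 requires Δl = ±1); Δm_l = -3 (E1 requires Δm_l = 0, ±1)
(d) allowed
(e) allowed
(f) allowed
(g) allowed
Total allowed: 6 of 7.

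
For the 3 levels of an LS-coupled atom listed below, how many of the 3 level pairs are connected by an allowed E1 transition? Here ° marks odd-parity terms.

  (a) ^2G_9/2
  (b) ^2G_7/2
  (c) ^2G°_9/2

2

(a)–(b): forbidden (parity).
(a)–(c): allowed.
(b)–(c): allowed.
Allowed pairs: 2 of 3.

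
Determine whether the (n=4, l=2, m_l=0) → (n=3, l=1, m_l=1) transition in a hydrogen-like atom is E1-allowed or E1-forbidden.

Δl = 1 − 2 = -1; the E1 rule Δl = ±1 is ok.
Δm_l = 1 − (0) = +1. E1 requires Δm_l = 0, ±1: ok.
All E1 selection rules are satisfied.

allowed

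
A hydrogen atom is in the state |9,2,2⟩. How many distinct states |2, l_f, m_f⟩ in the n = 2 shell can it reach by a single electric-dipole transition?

E1 requires Δl = ±1, so l_f ∈ {1, 3}; with 0 ≤ l_f ≤ n_f−1 = 1, the allowed l_f values are {1}.
For l_f = 1: m_f ∈ {m_i−1, m_i, m_i+1} ∩ [−1, 1] = {1} → 1 state.
Total: 1.

1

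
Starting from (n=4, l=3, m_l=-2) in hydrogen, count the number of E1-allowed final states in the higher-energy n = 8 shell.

5

E1 requires Δl = ±1, so l_f ∈ {2, 4}; with 0 ≤ l_f ≤ n_f−1 = 7, the allowed l_f values are {2, 4}.
For l_f = 2: m_f ∈ {m_i−1, m_i, m_i+1} ∩ [−2, 2] = {-2, -1} → 2 states.
For l_f = 4: m_f ∈ {m_i−1, m_i, m_i+1} ∩ [−4, 4] = {-3, -2, -1} → 3 states.
Total: 5.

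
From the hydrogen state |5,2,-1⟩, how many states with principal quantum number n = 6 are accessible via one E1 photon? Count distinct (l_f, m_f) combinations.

5

E1 requires Δl = ±1, so l_f ∈ {1, 3}; with 0 ≤ l_f ≤ n_f−1 = 5, the allowed l_f values are {1, 3}.
For l_f = 1: m_f ∈ {m_i−1, m_i, m_i+1} ∩ [−1, 1] = {-1, 0} → 2 states.
For l_f = 3: m_f ∈ {m_i−1, m_i, m_i+1} ∩ [−3, 3] = {-2, -1, 0} → 3 states.
Total: 5.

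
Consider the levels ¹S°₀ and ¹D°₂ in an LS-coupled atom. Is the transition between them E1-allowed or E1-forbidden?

Initial level: S=0, L=0, J=0, parity odd. Final level: S=0, L=2, J=2, parity odd.
Parity must change: odd → odd — fails.
ΔS = 0: S: 0 → 0 — ok.
ΔL = 0, ±1 (not L=0↔0): L: 0 → 2, ΔL = +2 — fails.
ΔJ = 0, ±1 (not J=0↔0): J: 0 → 2, ΔJ = +2 — fails.
Rule(s) violated: parity, ΔL, ΔJ.

forbidden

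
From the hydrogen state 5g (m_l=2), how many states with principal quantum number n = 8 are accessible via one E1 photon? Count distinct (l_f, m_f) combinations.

E1 requires Δl = ±1, so l_f ∈ {3, 5}; with 0 ≤ l_f ≤ n_f−1 = 7, the allowed l_f values are {3, 5}.
For l_f = 3: m_f ∈ {m_i−1, m_i, m_i+1} ∩ [−3, 3] = {1, 2, 3} → 3 states.
For l_f = 5: m_f ∈ {m_i−1, m_i, m_i+1} ∩ [−5, 5] = {1, 2, 3} → 3 states.
Total: 6.

6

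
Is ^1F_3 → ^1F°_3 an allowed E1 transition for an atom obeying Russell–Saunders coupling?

Reading off the term symbols: S 0→0, L 3→3, J 3→3, parity even→odd.
Parity must change: even → odd — ✓.
ΔS = 0: S: 0 → 0 — ✓.
ΔL = 0, ±1 (not L=0↔0): L: 3 → 3, ΔL = +0 — ✓.
ΔJ = 0, ±1 (not J=0↔0): J: 3 → 3, ΔJ = +0 — ✓.
All four E1 rules are satisfied.

allowed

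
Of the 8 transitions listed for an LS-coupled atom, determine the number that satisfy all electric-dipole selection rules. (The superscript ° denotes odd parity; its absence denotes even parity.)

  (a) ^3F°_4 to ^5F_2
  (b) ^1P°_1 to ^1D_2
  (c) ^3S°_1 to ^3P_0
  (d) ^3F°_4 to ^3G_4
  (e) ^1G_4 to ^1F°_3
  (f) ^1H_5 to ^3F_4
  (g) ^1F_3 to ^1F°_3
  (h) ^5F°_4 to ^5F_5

6

(a) forbidden (ΔS, ΔJ fail)
(b) allowed
(c) allowed
(d) allowed
(e) allowed
(f) forbidden (parity, ΔS, ΔL fail)
(g) allowed
(h) allowed
Total allowed: 6 of 8.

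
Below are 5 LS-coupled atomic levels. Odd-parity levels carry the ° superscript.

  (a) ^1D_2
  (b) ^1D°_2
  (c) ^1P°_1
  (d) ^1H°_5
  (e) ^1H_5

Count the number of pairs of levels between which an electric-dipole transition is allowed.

(a)–(b): allowed.
(a)–(c): allowed.
(a)–(d): forbidden (ΔL, ΔJ).
(a)–(e): forbidden (parity, ΔL, ΔJ).
(b)–(c): forbidden (parity).
(b)–(d): forbidden (parity, ΔL, ΔJ).
(b)–(e): forbidden (ΔL, ΔJ).
(c)–(d): forbidden (parity, ΔL, ΔJ).
(c)–(e): forbidden (ΔL, ΔJ).
(d)–(e): allowed.
Allowed pairs: 3 of 10.

3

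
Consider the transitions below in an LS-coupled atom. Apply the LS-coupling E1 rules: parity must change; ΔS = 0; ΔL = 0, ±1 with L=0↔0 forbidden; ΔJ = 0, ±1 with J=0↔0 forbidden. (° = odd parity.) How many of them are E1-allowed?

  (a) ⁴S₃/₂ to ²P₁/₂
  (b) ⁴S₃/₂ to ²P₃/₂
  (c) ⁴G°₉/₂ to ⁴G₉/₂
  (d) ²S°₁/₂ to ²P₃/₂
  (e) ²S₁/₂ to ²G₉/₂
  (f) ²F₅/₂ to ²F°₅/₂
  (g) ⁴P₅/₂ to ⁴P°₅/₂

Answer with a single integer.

4

(a) forbidden (parity, ΔS fail)
(b) forbidden (parity, ΔS fail)
(c) allowed
(d) allowed
(e) forbidden (parity, ΔL, ΔJ fail)
(f) allowed
(g) allowed
Total allowed: 4 of 7.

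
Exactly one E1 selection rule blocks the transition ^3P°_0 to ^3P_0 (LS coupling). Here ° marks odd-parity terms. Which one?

Parity must change: odd → even — ok.
ΔS = 0: S: 1 → 1 — ok.
ΔL = 0, ±1 (not L=0↔0): L: 1 → 1, ΔL = +0 — ok.
ΔJ = 0, ±1 (not J=0↔0): J: 0 → 0, ΔJ = +0 — fails.

the J=0 ↔ J=0 exclusion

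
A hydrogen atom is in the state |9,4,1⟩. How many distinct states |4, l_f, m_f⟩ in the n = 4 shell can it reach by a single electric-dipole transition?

3

E1 requires Δl = ±1, so l_f ∈ {3, 5}; with 0 ≤ l_f ≤ n_f−1 = 3, the allowed l_f values are {3}.
For l_f = 3: m_f ∈ {m_i−1, m_i, m_i+1} ∩ [−3, 3] = {0, 1, 2} → 3 states.
Total: 3.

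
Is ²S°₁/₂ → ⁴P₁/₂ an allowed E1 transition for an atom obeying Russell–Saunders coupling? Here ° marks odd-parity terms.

forbidden

Parity must change: odd → even — passes.
ΔL = 0, ±1 (not L=0↔0): L: 0 → 1, ΔL = +1 — passes.
ΔS = 0: S: 1/2 → 3/2 — fails.
ΔJ = 0, ±1 (not J=0↔0): J: 1/2 → 1/2, ΔJ = +0 — passes.
Rule(s) violated: ΔS.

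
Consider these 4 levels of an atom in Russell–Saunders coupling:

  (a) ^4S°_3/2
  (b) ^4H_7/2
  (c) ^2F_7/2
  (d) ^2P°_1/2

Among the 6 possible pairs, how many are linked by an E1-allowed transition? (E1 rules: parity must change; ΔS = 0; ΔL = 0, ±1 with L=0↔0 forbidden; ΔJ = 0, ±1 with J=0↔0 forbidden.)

0

(a)–(b): forbidden (ΔL, ΔJ).
(a)–(c): forbidden (ΔS, ΔL, ΔJ).
(a)–(d): forbidden (parity, ΔS).
(b)–(c): forbidden (parity, ΔS, ΔL).
(b)–(d): forbidden (ΔS, ΔL, ΔJ).
(c)–(d): forbidden (ΔL, ΔJ).
Allowed pairs: 0 of 6.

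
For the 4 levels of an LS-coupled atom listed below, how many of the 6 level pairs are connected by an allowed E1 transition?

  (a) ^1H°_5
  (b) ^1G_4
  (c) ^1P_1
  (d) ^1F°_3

2

(a)–(b): allowed.
(a)–(c): forbidden (ΔL, ΔJ).
(a)–(d): forbidden (parity, ΔL, ΔJ).
(b)–(c): forbidden (parity, ΔL, ΔJ).
(b)–(d): allowed.
(c)–(d): forbidden (ΔL, ΔJ).
Allowed pairs: 2 of 6.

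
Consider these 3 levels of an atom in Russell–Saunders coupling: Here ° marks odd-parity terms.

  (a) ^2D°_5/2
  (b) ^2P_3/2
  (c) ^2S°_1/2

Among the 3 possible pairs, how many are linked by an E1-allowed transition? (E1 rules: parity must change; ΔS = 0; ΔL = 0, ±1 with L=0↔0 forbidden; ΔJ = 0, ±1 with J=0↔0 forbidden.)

2

(a)–(b): allowed.
(a)–(c): forbidden (parity, ΔL, ΔJ).
(b)–(c): allowed.
Allowed pairs: 2 of 3.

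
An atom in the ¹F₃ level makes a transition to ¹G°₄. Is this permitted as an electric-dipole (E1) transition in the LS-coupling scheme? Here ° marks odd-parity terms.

allowed

Initial level: S=0, L=3, J=3, parity even. Final level: S=0, L=4, J=4, parity odd.
Parity must change: even → odd — ✓.
ΔS = 0: S: 0 → 0 — ✓.
ΔL = 0, ±1 (not L=0↔0): L: 3 → 4, ΔL = +1 — ✓.
ΔJ = 0, ±1 (not J=0↔0): J: 3 → 4, ΔJ = +1 — ✓.
All four E1 rules are satisfied.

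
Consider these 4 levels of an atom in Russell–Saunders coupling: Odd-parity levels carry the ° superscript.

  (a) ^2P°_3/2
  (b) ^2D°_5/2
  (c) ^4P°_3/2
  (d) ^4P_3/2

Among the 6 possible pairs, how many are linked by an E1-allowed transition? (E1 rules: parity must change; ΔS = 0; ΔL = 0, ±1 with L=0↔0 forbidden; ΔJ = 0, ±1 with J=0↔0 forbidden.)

(a)–(b): forbidden (parity).
(a)–(c): forbidden (parity, ΔS).
(a)–(d): forbidden (ΔS).
(b)–(c): forbidden (parity, ΔS).
(b)–(d): forbidden (ΔS).
(c)–(d): allowed.
Allowed pairs: 1 of 6.

1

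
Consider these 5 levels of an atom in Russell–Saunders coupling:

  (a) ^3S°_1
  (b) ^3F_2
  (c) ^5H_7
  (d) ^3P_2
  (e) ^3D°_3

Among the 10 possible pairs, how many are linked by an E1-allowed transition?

(a)–(b): forbidden (ΔL).
(a)–(c): forbidden (ΔS, ΔL, ΔJ).
(a)–(d): allowed.
(a)–(e): forbidden (parity, ΔL, ΔJ).
(b)–(c): forbidden (parity, ΔS, ΔL, ΔJ).
(b)–(d): forbidden (parity, ΔL).
(b)–(e): allowed.
(c)–(d): forbidden (parity, ΔS, ΔL, ΔJ).
(c)–(e): forbidden (ΔS, ΔL, ΔJ).
(d)–(e): allowed.
Allowed pairs: 3 of 10.

3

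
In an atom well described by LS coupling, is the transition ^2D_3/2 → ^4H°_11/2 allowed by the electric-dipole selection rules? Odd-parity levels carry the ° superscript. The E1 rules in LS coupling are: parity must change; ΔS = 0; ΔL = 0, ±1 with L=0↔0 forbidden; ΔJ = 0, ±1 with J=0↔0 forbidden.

forbidden

Initial level: S=1/2, L=2, J=3/2, parity even. Final level: S=3/2, L=5, J=11/2, parity odd.
Parity must change: even → odd — satisfied.
ΔS = 0: S: 1/2 → 3/2 — violated.
ΔL = 0, ±1 (not L=0↔0): L: 2 → 5, ΔL = +3 — violated.
ΔJ = 0, ±1 (not J=0↔0): J: 3/2 → 11/2, ΔJ = +4 — violated.
Rule(s) violated: ΔS, ΔL, ΔJ.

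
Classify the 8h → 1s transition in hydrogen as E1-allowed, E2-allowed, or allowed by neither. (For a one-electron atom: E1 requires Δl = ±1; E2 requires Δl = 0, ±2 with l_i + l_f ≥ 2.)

neither

Δl = 0 − 5 = -5; l_i + l_f = 5.
E1 (Δl = ±1): not satisfied.
E2 (Δl = 0,±2, l_i+l_f ≥ 2): not satisfied.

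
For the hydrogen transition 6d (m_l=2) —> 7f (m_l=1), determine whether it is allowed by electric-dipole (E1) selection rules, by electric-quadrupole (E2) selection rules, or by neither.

E1

Δl = 3 − 2 = +1; l_i + l_f = 5.
Δm_l = -1.
E1 (Δl = ±1, |Δm_l| ≤ 1): satisfied.
E2 (Δl = 0,±2, l_i+l_f ≥ 2, |Δm_l| ≤ 2): not satisfied.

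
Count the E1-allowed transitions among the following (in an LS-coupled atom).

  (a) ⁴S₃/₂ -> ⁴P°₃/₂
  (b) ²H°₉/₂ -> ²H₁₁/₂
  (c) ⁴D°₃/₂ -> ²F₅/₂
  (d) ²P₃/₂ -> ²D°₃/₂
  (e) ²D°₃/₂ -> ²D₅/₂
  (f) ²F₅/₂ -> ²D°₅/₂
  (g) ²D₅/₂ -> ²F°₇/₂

6

(a) allowed
(b) allowed
(c) forbidden (ΔS fails)
(d) allowed
(e) allowed
(f) allowed
(g) allowed
Total allowed: 6 of 7.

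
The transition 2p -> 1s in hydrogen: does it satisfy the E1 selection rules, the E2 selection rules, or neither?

E1

Δl = 0 − 1 = -1; l_i + l_f = 1.
E1 (Δl = ±1): satisfied.
E2 (Δl = 0,±2, l_i+l_f ≥ 2): not satisfied.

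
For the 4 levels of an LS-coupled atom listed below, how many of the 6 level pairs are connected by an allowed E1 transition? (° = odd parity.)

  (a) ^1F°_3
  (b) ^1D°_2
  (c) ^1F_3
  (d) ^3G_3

2

(a)–(b): forbidden (parity).
(a)–(c): allowed.
(a)–(d): forbidden (ΔS).
(b)–(c): allowed.
(b)–(d): forbidden (ΔS, ΔL).
(c)–(d): forbidden (parity, ΔS).
Allowed pairs: 2 of 6.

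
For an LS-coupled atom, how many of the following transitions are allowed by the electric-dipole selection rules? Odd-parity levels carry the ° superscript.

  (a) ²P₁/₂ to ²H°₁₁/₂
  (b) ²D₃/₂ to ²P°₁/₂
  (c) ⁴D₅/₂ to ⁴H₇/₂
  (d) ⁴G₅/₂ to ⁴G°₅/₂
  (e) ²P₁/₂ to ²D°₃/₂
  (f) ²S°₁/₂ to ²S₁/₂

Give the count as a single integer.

3

(a) forbidden (ΔL, ΔJ fail)
(b) allowed
(c) forbidden (parity, ΔL fail)
(d) allowed
(e) allowed
(f) forbidden (ΔL fails)
Total allowed: 3 of 6.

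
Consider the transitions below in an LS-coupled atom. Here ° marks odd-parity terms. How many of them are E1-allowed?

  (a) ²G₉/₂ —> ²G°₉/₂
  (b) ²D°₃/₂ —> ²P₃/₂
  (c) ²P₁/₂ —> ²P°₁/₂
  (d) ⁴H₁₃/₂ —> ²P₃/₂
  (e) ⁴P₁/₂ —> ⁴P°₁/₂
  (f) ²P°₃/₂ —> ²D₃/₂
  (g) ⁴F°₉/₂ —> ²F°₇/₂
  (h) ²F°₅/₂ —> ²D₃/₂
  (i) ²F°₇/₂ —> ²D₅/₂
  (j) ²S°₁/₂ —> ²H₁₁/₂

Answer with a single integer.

7

(a) allowed
(b) allowed
(c) allowed
(d) forbidden (parity, ΔS, ΔL, ΔJ fail)
(e) allowed
(f) allowed
(g) forbidden (parity, ΔS fail)
(h) allowed
(i) allowed
(j) forbidden (ΔL, ΔJ fail)
Total allowed: 7 of 10.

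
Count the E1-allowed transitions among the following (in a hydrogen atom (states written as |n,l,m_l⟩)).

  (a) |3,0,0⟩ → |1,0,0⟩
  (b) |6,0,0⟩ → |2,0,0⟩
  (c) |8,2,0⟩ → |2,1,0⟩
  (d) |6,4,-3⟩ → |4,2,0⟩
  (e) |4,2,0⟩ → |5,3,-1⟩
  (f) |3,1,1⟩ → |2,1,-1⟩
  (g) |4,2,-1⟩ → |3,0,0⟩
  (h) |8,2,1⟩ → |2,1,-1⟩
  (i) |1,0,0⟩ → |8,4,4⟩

(a) forbidden — Δl = +0 (E1 requires Δl = ±1)
(b) forbidden — Δl = +0 (E1 requires Δl = ±1)
(c) allowed
(d) forbidden — Δl = -2 (E1 requires Δl = ±1); Δm_l = +3 (E1 requires Δm_l = 0, ±1)
(e) allowed
(f) forbidden — Δl = +0 (E1 requires Δl = ±1); Δm_l = -2 (E1 requires Δm_l = 0, ±1)
(g) forbidden — Δl = -2 (E1 requires Δl = ±1)
(h) forbidden — Δm_l = -2 (E1 requires Δm_l = 0, ±1)
(i) forbidden — Δl = +4 (E1 requires Δl = ±1); Δm_l = +4 (E1 requires Δm_l = 0, ±1)
Total allowed: 2 of 9.

2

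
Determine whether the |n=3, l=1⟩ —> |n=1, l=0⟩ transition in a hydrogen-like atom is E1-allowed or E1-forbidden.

allowed

l: 1 → 0 (Δl = -1). Δl = ±1 passes.
All E1 selection rules are satisfied.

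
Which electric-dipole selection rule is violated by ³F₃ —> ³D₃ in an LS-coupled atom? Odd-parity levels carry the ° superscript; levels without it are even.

Reading off the term symbols: S 1→1, L 3→2, J 3→3, parity even→even.
Parity must change: even → even — ✗.
ΔS = 0: S: 1 → 1 — ✓.
ΔL = 0, ±1 (not L=0↔0): L: 3 → 2, ΔL = -1 — ✓.
ΔJ = 0, ±1 (not J=0↔0): J: 3 → 3, ΔJ = +0 — ✓.

parity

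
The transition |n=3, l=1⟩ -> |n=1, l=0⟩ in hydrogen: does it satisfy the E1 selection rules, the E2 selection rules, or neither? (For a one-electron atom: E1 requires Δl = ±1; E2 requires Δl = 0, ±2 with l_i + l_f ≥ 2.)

E1

Δl = 0 − 1 = -1; l_i + l_f = 1.
E1 (Δl = ±1): satisfied.
E2 (Δl = 0,±2, l_i+l_f ≥ 2): not satisfied.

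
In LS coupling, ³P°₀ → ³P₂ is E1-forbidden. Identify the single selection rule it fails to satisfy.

Parity must change: odd → even — satisfied.
ΔS = 0: S: 1 → 1 — satisfied.
ΔL = 0, ±1 (not L=0↔0): L: 1 → 1, ΔL = +0 — satisfied.
ΔJ = 0, ±1 (not J=0↔0): J: 0 → 2, ΔJ = +2 — violated.

the ΔJ = 0, ±1 rule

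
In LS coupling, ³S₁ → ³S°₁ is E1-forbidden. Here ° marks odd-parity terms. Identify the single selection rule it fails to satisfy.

ΔJ = 0, ±1 (not J=0↔0): J: 1 → 1, ΔJ = +0 — ok.
ΔL = 0, ±1 (not L=0↔0): L: 0 → 0, ΔL = +0 — fails.
Parity must change: even → odd — ok.
ΔS = 0: S: 1 → 1 — ok.

the L=0 ↔ L=0 exclusion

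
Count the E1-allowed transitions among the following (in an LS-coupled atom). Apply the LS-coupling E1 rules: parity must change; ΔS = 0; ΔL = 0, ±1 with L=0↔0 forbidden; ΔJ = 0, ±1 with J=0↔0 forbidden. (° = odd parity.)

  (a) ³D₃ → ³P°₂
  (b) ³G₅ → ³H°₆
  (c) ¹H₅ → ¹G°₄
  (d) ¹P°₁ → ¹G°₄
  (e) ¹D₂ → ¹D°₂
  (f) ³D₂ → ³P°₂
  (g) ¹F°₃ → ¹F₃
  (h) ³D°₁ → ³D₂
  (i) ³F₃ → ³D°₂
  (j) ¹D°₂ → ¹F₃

9

(a) allowed
(b) allowed
(c) allowed
(d) forbidden (parity, ΔL, ΔJ fail)
(e) allowed
(f) allowed
(g) allowed
(h) allowed
(i) allowed
(j) allowed
Total allowed: 9 of 10.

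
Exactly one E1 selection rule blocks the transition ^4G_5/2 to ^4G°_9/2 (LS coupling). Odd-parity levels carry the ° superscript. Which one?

the ΔJ = 0, ±1 rule

Initial level: S=3/2, L=4, J=5/2, parity even. Final level: S=3/2, L=4, J=9/2, parity odd.
Parity must change: even → odd — satisfied.
ΔS = 0: S: 3/2 → 3/2 — satisfied.
ΔL = 0, ±1 (not L=0↔0): L: 4 → 4, ΔL = +0 — satisfied.
ΔJ = 0, ±1 (not J=0↔0): J: 5/2 → 9/2, ΔJ = +2 — violated.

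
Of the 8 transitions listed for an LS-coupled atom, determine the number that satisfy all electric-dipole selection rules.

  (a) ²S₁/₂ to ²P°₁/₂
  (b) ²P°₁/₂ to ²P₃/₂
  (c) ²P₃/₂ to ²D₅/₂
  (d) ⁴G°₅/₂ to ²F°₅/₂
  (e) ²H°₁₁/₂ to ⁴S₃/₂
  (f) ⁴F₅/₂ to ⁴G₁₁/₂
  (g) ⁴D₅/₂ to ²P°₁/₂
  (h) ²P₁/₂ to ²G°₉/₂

2

(a) allowed
(b) allowed
(c) forbidden (parity fails)
(d) forbidden (parity, ΔS fail)
(e) forbidden (ΔS, ΔL, ΔJ fail)
(f) forbidden (parity, ΔJ fail)
(g) forbidden (ΔS, ΔJ fail)
(h) forbidden (ΔL, ΔJ fail)
Total allowed: 2 of 8.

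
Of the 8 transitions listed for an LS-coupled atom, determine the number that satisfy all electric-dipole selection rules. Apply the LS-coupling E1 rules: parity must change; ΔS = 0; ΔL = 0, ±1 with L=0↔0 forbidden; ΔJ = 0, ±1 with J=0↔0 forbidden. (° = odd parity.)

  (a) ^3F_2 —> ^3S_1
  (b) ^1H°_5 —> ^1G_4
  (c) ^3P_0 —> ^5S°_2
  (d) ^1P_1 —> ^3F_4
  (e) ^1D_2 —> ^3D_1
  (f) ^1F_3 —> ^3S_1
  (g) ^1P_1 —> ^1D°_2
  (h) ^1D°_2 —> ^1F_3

3

(a) forbidden (parity, ΔL fail)
(b) allowed
(c) forbidden (ΔS, ΔJ fail)
(d) forbidden (parity, ΔS, ΔL, ΔJ fail)
(e) forbidden (parity, ΔS fail)
(f) forbidden (parity, ΔS, ΔL, ΔJ fail)
(g) allowed
(h) allowed
Total allowed: 3 of 8.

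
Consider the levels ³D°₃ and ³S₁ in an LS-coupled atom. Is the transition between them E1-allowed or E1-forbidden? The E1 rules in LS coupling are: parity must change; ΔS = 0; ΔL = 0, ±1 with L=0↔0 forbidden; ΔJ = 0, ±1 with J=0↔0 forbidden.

forbidden

Initial level: S=1, L=2, J=3, parity odd. Final level: S=1, L=0, J=1, parity even.
Parity must change: odd → even — ok.
ΔS = 0: S: 1 → 1 — ok.
ΔL = 0, ±1 (not L=0↔0): L: 2 → 0, ΔL = -2 — fails.
ΔJ = 0, ±1 (not J=0↔0): J: 3 → 1, ΔJ = -2 — fails.
Rule(s) violated: ΔL, ΔJ.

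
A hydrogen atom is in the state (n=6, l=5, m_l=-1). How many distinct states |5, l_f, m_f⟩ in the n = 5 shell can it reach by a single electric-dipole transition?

E1 requires Δl = ±1, so l_f ∈ {4, 6}; with 0 ≤ l_f ≤ n_f−1 = 4, the allowed l_f values are {4}.
For l_f = 4: m_f ∈ {m_i−1, m_i, m_i+1} ∩ [−4, 4] = {-2, -1, 0} → 3 states.
Total: 3.

3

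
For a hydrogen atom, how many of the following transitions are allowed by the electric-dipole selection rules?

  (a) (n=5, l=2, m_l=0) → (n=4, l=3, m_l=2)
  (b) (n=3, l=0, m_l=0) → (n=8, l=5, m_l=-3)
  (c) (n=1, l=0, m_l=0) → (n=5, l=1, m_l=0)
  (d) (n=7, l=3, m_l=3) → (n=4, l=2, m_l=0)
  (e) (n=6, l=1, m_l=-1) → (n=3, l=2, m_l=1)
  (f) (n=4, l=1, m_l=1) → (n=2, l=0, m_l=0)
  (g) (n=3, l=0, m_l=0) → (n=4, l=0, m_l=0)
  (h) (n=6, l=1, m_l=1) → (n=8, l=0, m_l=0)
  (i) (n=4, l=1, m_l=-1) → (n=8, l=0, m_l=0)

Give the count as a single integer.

4

(a) forbidden — Δm_l = +2 (E1 requires Δm_l = 0, ±1)
(b) forbidden — Δl = +5 (E1 requires Δl = ±1); Δm_l = -3 (E1 requires Δm_l = 0, ±1)
(c) allowed
(d) forbidden — Δm_l = -3 (E1 requires Δm_l = 0, ±1)
(e) forbidden — Δm_l = +2 (E1 requires Δm_l = 0, ±1)
(f) allowed
(g) forbidden — Δl = +0 (E1 requires Δl = ±1)
(h) allowed
(i) allowed
Total allowed: 4 of 9.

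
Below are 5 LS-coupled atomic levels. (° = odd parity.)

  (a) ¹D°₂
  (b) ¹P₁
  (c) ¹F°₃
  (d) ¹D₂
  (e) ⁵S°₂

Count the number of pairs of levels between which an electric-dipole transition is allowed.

(a)–(b): allowed.
(a)–(c): forbidden (parity).
(a)–(d): allowed.
(a)–(e): forbidden (parity, ΔS, ΔL).
(b)–(c): forbidden (ΔL, ΔJ).
(b)–(d): forbidden (parity).
(b)–(e): forbidden (ΔS).
(c)–(d): allowed.
(c)–(e): forbidden (parity, ΔS, ΔL).
(d)–(e): forbidden (ΔS, ΔL).
Allowed pairs: 3 of 10.

3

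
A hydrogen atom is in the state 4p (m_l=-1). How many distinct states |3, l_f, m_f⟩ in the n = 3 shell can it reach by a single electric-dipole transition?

E1 requires Δl = ±1, so l_f ∈ {0, 2}; with 0 ≤ l_f ≤ n_f−1 = 2, the allowed l_f values are {0, 2}.
For l_f = 0: m_f ∈ {m_i−1, m_i, m_i+1} ∩ [−0, 0] = {0} → 1 state.
For l_f = 2: m_f ∈ {m_i−1, m_i, m_i+1} ∩ [−2, 2] = {-2, -1, 0} → 3 states.
Total: 4.

4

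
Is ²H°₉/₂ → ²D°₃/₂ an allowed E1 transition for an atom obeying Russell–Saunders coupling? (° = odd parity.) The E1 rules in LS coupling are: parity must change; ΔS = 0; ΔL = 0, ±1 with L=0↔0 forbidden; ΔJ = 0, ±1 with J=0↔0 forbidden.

forbidden

Initial level: S=1/2, L=5, J=9/2, parity odd. Final level: S=1/2, L=2, J=3/2, parity odd.
Parity must change: odd → odd — fails.
ΔS = 0: S: 1/2 → 1/2 — passes.
ΔL = 0, ±1 (not L=0↔0): L: 5 → 2, ΔL = -3 — fails.
ΔJ = 0, ±1 (not J=0↔0): J: 9/2 → 3/2, ΔJ = -3 — fails.
Rule(s) violated: parity, ΔL, ΔJ.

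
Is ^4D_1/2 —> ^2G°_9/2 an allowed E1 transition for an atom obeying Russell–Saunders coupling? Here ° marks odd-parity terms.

Reading off the term symbols: S 3/2→1/2, L 2→4, J 1/2→9/2, parity even→odd.
ΔS = 0: S: 3/2 → 1/2 — fails.
ΔL = 0, ±1 (not L=0↔0): L: 2 → 4, ΔL = +2 — fails.
ΔJ = 0, ±1 (not J=0↔0): J: 1/2 → 9/2, ΔJ = +4 — fails.
Parity must change: even → odd — ok.
Rule(s) violated: ΔS, ΔL, ΔJ.

forbidden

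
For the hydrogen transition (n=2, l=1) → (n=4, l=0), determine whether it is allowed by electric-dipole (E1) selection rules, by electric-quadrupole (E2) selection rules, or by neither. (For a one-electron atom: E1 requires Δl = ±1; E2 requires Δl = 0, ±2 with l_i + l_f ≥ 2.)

E1

Δl = 0 − 1 = -1; l_i + l_f = 1.
E1 (Δl = ±1): satisfied.
E2 (Δl = 0,±2, l_i+l_f ≥ 2): not satisfied.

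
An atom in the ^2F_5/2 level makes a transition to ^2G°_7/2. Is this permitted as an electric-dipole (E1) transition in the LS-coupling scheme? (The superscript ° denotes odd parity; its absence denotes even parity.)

Reading off the term symbols: S 1/2→1/2, L 3→4, J 5/2→7/2, parity even→odd.
Parity must change: even → odd — ok.
ΔL = 0, ±1 (not L=0↔0): L: 3 → 4, ΔL = +1 — ok.
ΔS = 0: S: 1/2 → 1/2 — ok.
ΔJ = 0, ±1 (not J=0↔0): J: 5/2 → 7/2, ΔJ = +1 — ok.
All four E1 rules are satisfied.

allowed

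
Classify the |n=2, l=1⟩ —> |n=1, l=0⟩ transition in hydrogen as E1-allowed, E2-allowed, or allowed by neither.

E1

Δl = 0 − 1 = -1; l_i + l_f = 1.
E1 (Δl = ±1): satisfied.
E2 (Δl = 0,±2, l_i+l_f ≥ 2): not satisfied.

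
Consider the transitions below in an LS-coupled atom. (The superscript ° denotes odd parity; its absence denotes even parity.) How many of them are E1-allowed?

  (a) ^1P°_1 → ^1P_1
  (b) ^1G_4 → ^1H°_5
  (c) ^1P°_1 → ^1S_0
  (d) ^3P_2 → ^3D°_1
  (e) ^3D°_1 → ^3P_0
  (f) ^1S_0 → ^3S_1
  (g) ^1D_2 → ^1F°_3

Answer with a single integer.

6

(a) allowed
(b) allowed
(c) allowed
(d) allowed
(e) allowed
(f) forbidden (parity, ΔS, ΔL fail)
(g) allowed
Total allowed: 6 of 7.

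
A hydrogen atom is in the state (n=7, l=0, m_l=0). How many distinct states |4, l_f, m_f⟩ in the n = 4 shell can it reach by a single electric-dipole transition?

E1 requires Δl = ±1, so l_f ∈ {-1, 1}; with 0 ≤ l_f ≤ n_f−1 = 3, the allowed l_f values are {1}.
For l_f = 1: m_f ∈ {m_i−1, m_i, m_i+1} ∩ [−1, 1] = {-1, 0, 1} → 3 states.
Total: 3.

3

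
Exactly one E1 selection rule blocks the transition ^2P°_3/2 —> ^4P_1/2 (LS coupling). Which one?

Reading off the term symbols: S 1/2→3/2, L 1→1, J 3/2→1/2, parity odd→even.
Parity must change: odd → even — ✓.
ΔS = 0: S: 1/2 → 3/2 — ✗.
ΔL = 0, ±1 (not L=0↔0): L: 1 → 1, ΔL = +0 — ✓.
ΔJ = 0, ±1 (not J=0↔0): J: 3/2 → 1/2, ΔJ = -1 — ✓.

the ΔS = 0 rule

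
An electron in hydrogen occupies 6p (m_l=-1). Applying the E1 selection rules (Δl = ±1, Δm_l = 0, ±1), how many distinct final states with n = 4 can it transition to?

4

E1 requires Δl = ±1, so l_f ∈ {0, 2}; with 0 ≤ l_f ≤ n_f−1 = 3, the allowed l_f values are {0, 2}.
For l_f = 0: m_f ∈ {m_i−1, m_i, m_i+1} ∩ [−0, 0] = {0} → 1 state.
For l_f = 2: m_f ∈ {m_i−1, m_i, m_i+1} ∩ [−2, 2] = {-2, -1, 0} → 3 states.
Total: 4.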